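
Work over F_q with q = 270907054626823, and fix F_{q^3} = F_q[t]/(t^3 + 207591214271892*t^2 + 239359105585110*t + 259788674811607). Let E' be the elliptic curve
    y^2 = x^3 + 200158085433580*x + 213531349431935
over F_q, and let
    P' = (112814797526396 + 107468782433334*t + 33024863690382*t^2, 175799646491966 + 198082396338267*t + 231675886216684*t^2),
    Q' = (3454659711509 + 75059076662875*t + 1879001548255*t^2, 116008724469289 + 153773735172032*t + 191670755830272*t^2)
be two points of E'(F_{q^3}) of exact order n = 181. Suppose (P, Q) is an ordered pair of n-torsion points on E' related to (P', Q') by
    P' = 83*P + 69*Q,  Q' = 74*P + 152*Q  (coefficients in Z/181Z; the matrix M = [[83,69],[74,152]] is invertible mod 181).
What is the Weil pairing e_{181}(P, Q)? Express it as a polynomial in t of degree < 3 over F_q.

The 181-Weil pairing on E[181] over F_{270907054626823} is alternating-bilinear: e_{181}(P',Q') = e_{181}(P,Q)^det(M).
83*152 - 69*74 = 7510; reduced mod 181: det = 89, inverse 120.
Build f_{181,P'} and f_{181,Q'} via the 8-bit ladder of 181=10110101_2; evaluate at shifted divisors; quotient in F_{270907054626823^3}.
e_{181}(P',Q') = 247999781890918 + 33608516685890*t + 110957462602835*t^2.
Thus e_{181}(P,Q) = 220690056668681 + 243454616846201*t + 260794295586047*t^2.

220690056668681 + 243454616846201*t + 260794295586047*t^2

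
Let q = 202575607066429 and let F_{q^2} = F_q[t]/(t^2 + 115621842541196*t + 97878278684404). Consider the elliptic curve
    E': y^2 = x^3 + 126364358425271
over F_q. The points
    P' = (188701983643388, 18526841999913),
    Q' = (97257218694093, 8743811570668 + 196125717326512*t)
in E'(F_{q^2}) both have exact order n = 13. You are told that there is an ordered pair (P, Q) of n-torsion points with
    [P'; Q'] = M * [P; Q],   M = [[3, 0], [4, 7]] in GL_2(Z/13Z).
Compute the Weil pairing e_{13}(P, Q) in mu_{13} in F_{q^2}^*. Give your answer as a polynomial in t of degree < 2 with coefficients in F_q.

Under M = [[3,0],[4,7]] in GL_2(Z/13), e_{13}(P',Q') = e_{13}(P,Q)^(3*7-0*4 mod 13).
3*7 - 0*4 = 21; reduced mod 13: det = 8, inverse 5.
Run Miller on y^2=x^3+126364358425271 over F_{202575607066429}: ladder 1101 (4 bits); e = f_P(D_Q)/f_Q(D_P).
Result: e(P',Q') = 108979956070608 + 169921089384112*t.
Raise to 5: e(P,Q) = 48911446040562 + 3719952712831*t in mu_{13}.

48911446040562 + 3719952712831*t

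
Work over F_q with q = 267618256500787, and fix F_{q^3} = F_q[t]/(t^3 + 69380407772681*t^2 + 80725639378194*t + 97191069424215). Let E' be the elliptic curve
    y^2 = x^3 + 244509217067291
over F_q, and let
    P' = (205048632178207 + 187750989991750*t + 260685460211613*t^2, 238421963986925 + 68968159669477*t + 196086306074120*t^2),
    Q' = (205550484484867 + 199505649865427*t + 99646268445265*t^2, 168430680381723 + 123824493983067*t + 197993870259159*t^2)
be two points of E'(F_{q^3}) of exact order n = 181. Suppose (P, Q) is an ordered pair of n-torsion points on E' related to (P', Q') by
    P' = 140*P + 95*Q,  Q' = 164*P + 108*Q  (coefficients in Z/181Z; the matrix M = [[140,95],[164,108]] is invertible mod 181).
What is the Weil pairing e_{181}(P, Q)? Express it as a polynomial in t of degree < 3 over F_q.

e_{181}(aP+bQ,cP+dQ) = e_{181}(P,Q)^(ad-bc); with (a,b,c,d)=(140,95,164,108) this gives the det-181 law.
Inverting 83 mod 181: 24. Thus e_{181}(P,Q) = e(P',Q')^{24}.
n = 181 = (10110101)_2 (8 bits, wt 5); accumulate f_{181,P'}(Q'+S)/f_{181,P'}(S) along the 7-step ladder.
Miller gives e_{181}(P',Q') = 24248678583623 + 107403738383025*t + 210998968702049*t^2 in F_{267618256500787^3}.
(24248678583623 + 107403738383025*t + 210998968702049*t^2)^{24} mod (267618256500787,f) = 226635608006362 + 168406334096886*t + 207767755710638*t^2.

226635608006362 + 168406334096886*t + 207767755710638*t^2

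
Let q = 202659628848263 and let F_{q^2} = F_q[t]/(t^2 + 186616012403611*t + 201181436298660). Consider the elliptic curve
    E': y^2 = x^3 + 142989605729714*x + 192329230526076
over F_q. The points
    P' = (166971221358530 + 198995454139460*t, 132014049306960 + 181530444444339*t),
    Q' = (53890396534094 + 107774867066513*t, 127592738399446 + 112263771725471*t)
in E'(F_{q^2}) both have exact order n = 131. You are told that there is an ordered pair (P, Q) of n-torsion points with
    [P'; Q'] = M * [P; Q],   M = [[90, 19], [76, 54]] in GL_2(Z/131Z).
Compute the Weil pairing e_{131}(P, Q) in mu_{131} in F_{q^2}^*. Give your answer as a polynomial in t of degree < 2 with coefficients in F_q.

e_{131}(aP+bQ,cP+dQ) = e_{131}(P,Q)^(ad-bc); with (a,b,c,d)=(90,19,76,54) this gives the det-131 law.
Hence e(P,Q) = e(P',Q')^{118} where 118 = 10^{-1} mod 131.
Miller loop for e_{131} over F_{202659628848263^2}: bits of 131 = 10000011; 7 double steps + 2 add steps, l/v at each.
The quotient is 92437524803485 + 171572060046383*t.
Finally e_{131}(P,Q) = 69089038070306 + 64569932512288*t.

69089038070306 + 64569932512288*t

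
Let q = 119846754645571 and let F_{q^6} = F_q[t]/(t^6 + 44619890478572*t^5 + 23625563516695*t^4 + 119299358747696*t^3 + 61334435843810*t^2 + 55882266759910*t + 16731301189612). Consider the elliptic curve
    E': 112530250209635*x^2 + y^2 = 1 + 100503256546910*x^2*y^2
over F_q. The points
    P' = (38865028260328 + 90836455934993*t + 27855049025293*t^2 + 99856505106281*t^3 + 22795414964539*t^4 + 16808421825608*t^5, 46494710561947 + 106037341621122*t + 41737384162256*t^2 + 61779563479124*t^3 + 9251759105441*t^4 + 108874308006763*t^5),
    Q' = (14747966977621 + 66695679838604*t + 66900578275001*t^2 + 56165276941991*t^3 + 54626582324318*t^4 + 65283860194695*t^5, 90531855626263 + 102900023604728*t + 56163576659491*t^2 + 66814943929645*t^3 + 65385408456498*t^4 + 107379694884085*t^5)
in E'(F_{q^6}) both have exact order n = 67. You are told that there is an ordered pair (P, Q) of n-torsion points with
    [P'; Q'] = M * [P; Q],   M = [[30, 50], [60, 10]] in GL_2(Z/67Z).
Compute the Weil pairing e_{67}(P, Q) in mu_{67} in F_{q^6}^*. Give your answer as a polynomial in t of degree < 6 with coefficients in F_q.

67134032983054 + 87887371922413*t + 93402336211768*t^2 + 91669754986097*t^3 + 12762300581885*t^4 + 87096890040661*t^5

Under M = [[30,50],[60,10]] in GL_2(Z/67), e_{67}(P',Q') = e_{67}(P,Q)^(30*10-50*60 mod 67).
Inverting 47 mod 67: 10. Thus e_{67}(P,Q) = e(P',Q')^{10}.
Map (x,y)_Ed via u=(1+y)/(1-y), v=(1+y)/((1-y)x) to Montgomery A=112129748154659,B=74251936240577; then to (a',b')=(79447269370797,82372044979495).
Run Miller on y^2=x^3+79447269370797*x+82372044979495 over F_{119846754645571}: ladder 1000011 (7 bits); e = f_P(D_Q)/f_Q(D_P).
The quotient is 34704810867066 + 99893240555313*t + 9318712558390*t^2 + 64360817850734*t^3 + 63982668998625*t^4 + 65927979460556*t^5.
Thus e_{67}(P,Q) = 67134032983054 + 87887371922413*t + 93402336211768*t^2 + 91669754986097*t^3 + 12762300581885*t^4 + 87096890040661*t^5.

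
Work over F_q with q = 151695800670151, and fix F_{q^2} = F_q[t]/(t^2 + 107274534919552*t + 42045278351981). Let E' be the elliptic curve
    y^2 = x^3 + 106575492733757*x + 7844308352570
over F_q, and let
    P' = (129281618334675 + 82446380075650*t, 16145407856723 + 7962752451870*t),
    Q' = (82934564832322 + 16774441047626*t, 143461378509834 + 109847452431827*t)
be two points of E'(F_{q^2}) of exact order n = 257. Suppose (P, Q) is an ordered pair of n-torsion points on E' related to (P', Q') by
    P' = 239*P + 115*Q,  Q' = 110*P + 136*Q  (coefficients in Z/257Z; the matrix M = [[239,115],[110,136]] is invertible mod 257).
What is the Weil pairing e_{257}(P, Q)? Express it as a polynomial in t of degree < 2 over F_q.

Under M = [[239,115],[110,136]] in GL_2(Z/257), e_{257}(P',Q') = e_{257}(P,Q)^(239*136-115*110 mod 257).
Hence e(P,Q) = e(P',Q')^{87} where 87 = 65^{-1} mod 257.
Run Miller on y^2=x^3+106575492733757*x+7844308352570 over F_{151695800670151}: ladder 100000001 (9 bits); e = f_P(D_Q)/f_Q(D_P).
Miller gives e_{257}(P',Q') = 56965417262871 + 147659363255840*t in F_{151695800670151^2}.
Thus e_{257}(P,Q) = 65859772184233 + 35588414901889*t.

65859772184233 + 35588414901889*t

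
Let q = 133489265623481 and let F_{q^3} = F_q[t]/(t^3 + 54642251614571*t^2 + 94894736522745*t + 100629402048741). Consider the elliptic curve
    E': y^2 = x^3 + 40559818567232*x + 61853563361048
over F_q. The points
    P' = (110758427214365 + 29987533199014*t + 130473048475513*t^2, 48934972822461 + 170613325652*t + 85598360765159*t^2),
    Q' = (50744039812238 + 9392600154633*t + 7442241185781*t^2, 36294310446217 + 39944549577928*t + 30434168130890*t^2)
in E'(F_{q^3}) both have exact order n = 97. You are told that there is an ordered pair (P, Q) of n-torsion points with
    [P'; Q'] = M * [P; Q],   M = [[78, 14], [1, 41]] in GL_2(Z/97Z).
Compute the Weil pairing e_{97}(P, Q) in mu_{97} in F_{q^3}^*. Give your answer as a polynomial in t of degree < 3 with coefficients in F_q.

Under M = [[78,14],[1,41]] in GL_2(Z/97), e_{97}(P',Q') = e_{97}(P,Q)^(78*41-14*1 mod 97).
So e_{97}(P,Q) = e_{97}(P',Q')^{57}, since 80*57 = 1 mod 97.
Run Miller on y^2=x^3+40559818567232*x+61853563361048 over F_{133489265623481}: ladder 1100001 (7 bits); e = f_P(D_Q)/f_Q(D_P).
The quotient is 10668382265135 + 123510360357197*t + 91651775203425*t^2.
Thus e_{97}(P,Q) = 37315067340389 + 106389219886771*t + 2355398017413*t^2.

37315067340389 + 106389219886771*t + 2355398017413*t^2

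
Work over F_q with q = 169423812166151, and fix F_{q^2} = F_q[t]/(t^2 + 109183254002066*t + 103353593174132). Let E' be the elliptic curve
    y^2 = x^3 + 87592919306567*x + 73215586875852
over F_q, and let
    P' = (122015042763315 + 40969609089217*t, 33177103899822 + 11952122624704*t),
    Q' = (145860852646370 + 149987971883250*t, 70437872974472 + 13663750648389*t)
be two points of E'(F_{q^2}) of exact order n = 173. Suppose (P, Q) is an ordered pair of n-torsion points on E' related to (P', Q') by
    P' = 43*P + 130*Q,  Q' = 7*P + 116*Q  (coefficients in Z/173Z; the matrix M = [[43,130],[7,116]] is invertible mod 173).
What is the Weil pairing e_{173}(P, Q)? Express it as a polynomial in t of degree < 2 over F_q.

e_{173} is bilinear + alternating on E[173], so e_{173}(43*P + 130*Q, 7*P + 116*Q) = e_{173}(P,Q)^(43*116-130*7).
So e_{173}(P,Q) = e_{173}(P',Q')^{7}, since 99*7 = 1 mod 173.
8-bit Miller (10101101) on E'/F_{169423812166151} with a'=87592919306567, b'=73215586875852: accumulate tangent/chord ratios at Q'+S and P'+S'.
e_{173}(P',Q') = 29103870795119 + 133857168405426*t.
(29103870795119 + 133857168405426*t)^{7} mod (169423812166151,f) = 39362519061954 + 166809195903760*t.

39362519061954 + 166809195903760*t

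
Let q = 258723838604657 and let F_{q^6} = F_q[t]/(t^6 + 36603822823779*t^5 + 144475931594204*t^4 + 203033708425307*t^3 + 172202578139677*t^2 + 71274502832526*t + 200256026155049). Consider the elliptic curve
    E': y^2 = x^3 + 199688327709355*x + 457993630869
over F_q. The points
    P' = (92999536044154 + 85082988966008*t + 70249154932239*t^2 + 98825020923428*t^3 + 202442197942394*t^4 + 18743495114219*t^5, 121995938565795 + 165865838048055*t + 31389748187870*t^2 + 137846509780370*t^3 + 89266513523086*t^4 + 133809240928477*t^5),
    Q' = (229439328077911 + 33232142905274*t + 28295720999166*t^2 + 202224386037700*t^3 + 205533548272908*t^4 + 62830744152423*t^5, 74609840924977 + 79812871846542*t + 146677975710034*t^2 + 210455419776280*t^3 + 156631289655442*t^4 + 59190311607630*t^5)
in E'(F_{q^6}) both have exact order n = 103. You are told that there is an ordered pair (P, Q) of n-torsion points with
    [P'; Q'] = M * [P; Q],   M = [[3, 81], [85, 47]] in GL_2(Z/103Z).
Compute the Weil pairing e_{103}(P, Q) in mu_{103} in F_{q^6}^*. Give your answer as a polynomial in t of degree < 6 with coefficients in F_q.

e_{103}(aP+bQ,cP+dQ) = e_{103}(P,Q)^(ad-bc); with (a,b,c,d)=(3,81,85,47) this gives the det-103 law.
det(M) mod 103 = 54; its inverse in (Z/103)^* is 21 (check: 54*21 mod 103 = 1).
Double-and-add over 1100111: 7-1 doublings, 5-1 additions; each step l_{T,T}/v_{2T} or l_{T,P'}/v at Q'+S for random S.
f_P(D_Q)/f_Q(D_P) = 15748539515678 + 14955101489483*t + 44832177499620*t^2 + 233563635759182*t^3 + 7269970991724*t^4 + 174229146938486*t^5.
(15748539515678 + 14955101489483*t + 44832177499620*t^2 + 233563635759182*t^3 + 7269970991724*t^4 + 174229146938486*t^5)^{21} mod (258723838604657,f) = 231100477595259 + 36044376776160*t + 6321068369020*t^2 + 21244179975143*t^3 + 84291979923957*t^4 + 143530119730842*t^5.

231100477595259 + 36044376776160*t + 6321068369020*t^2 + 21244179975143*t^3 + 84291979923957*t^4 + 143530119730842*t^5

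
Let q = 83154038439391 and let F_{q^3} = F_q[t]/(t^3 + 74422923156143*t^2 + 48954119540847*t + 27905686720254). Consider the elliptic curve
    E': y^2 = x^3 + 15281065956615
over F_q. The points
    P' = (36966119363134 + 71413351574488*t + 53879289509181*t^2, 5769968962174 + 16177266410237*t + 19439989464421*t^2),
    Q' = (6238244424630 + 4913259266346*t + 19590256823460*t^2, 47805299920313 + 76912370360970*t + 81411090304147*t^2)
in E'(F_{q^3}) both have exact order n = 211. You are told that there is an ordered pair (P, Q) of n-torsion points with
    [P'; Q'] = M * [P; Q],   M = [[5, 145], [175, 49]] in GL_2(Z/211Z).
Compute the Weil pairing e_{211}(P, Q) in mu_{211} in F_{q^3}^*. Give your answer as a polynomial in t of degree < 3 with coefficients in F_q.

12655847417904 + 57567009437181*t + 25830848784977*t^2

The 211-Weil pairing on E[211] over F_{83154038439391} is alternating-bilinear: e_{211}(P',Q') = e_{211}(P,Q)^det(M).
Inverting 190 mod 211: 10. Thus e_{211}(P,Q) = e(P',Q')^{10}.
Run Miller on y^2=x^3+15281065956615 over F_{83154038439391}: ladder 11010011 (8 bits); e = f_P(D_Q)/f_Q(D_P).
Result: e(P',Q') = 16854294218256 + 80770763577497*t + 30098348706457*t^2.
e_{211}(P,Q) = (16854294218256 + 80770763577497*t + 30098348706457*t^2)^{10} = 12655847417904 + 57567009437181*t + 25830848784977*t^2.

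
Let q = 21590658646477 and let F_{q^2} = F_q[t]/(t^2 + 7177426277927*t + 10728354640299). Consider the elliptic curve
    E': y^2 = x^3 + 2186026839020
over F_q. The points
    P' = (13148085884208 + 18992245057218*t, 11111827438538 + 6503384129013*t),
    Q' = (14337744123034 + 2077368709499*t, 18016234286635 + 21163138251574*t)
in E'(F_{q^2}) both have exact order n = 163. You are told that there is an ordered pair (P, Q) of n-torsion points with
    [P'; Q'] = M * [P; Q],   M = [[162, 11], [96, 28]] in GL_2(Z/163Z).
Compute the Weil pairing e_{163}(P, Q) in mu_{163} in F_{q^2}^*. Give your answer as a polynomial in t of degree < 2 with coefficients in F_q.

5331120790093 + 17653645440482*t

e_{163}(aP+bQ,cP+dQ) = e_{163}(P,Q)^(ad-bc); with (a,b,c,d)=(162,11,96,28) this gives the det-163 law.
So e_{163}(P,Q) = e_{163}(P',Q')^{143}, since 57*143 = 1 mod 163.
Miller loop for e_{163} over F_{21590658646477^2}: bits of 163 = 10100011; 7 double steps + 3 add steps, l/v at each.
f_P(D_Q)/f_Q(D_P) = 14244456960007 + 1638021273259*t.
Hence e(P,Q) = 5331120790093 + 17653645440482*t in F_{21590658646477^2}^*.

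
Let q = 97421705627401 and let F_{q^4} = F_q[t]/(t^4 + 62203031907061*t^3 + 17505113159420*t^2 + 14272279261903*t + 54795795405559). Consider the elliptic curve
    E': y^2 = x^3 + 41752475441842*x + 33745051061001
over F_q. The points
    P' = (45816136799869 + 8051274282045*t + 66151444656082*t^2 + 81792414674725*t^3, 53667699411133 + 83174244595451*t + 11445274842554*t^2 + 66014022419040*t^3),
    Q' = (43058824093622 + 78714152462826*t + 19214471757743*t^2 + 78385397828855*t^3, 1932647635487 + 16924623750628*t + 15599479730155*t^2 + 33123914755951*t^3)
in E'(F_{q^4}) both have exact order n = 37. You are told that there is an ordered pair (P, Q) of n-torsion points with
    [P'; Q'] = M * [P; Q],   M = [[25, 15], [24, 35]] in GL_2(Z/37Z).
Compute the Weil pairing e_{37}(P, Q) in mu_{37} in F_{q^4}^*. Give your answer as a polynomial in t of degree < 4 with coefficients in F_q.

27807009879171 + 26218762245994*t + 7042992503204*t^2 + 89254773586827*t^3

The 37-Weil pairing on E[37] over F_{97421705627401} is alternating-bilinear: e_{37}(P',Q') = e_{37}(P,Q)^det(M).
Inverting 34 mod 37: 12. Thus e_{37}(P,Q) = e(P',Q')^{12}.
Build f_{37,P'} and f_{37,Q'} via the 6-bit ladder of 37=100101_2; evaluate at shifted divisors; quotient in F_{97421705627401^4}.
e_{37}(P',Q') = 74051101762806 + 91598110604027*t + 8649998454309*t^2 + 39788638396286*t^3.
Raise to 12: e(P,Q) = 27807009879171 + 26218762245994*t + 7042992503204*t^2 + 89254773586827*t^3 in mu_{37}.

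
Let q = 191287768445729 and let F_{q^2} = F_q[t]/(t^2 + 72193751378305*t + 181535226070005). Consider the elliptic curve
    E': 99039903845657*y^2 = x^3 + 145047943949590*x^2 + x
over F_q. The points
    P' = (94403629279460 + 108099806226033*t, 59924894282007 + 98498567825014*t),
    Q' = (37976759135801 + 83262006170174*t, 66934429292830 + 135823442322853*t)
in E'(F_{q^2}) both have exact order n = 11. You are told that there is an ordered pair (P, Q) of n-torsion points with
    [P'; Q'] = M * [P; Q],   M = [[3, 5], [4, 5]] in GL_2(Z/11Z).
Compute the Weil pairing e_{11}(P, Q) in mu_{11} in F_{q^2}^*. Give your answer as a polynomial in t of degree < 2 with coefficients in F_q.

Since e_{11}(P,P)=e_{11}(Q,Q)=1 and e_{11}(Q,P)=e_{11}(P,Q)^{-1}, expanding e_{11}(3*P + 5*Q,4*P + 5*Q) leaves e(P,Q)^det(M).
det(M) mod 11 = 6; its inverse in (Z/11)^* is 2 (check: 6*2 mod 11 = 1).
Undo Montgomery via alpha=153472483224589, beta=48735029639809: (a',b')=(162474394827490,19052553612213) over F_{191287768445729}.
n = 11 = (1011)_2 (4 bits, wt 3); accumulate f_{11,P'}(Q'+S)/f_{11,P'}(S) along the 3-step ladder.
e_{11}(P',Q') = 105108075639640 + 136721815568107*t.
Hence e(P,Q) = 161577610373723 + 46416456505171*t in F_{191287768445729^2}^*.

161577610373723 + 46416456505171*t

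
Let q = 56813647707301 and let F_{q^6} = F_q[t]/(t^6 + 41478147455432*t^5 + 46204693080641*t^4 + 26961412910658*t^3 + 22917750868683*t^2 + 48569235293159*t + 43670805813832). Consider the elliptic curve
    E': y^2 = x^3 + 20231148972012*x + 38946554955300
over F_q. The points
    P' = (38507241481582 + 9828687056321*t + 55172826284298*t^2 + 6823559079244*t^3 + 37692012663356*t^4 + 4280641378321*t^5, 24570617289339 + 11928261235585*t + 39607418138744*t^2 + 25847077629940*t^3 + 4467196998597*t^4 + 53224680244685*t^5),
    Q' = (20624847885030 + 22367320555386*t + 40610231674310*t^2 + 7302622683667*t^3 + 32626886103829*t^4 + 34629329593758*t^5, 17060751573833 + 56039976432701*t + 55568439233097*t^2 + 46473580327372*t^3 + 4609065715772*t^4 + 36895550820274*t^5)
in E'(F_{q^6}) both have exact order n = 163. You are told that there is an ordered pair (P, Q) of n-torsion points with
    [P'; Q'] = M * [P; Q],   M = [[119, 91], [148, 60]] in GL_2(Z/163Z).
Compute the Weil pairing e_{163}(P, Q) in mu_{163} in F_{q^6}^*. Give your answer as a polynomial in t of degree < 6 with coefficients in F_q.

Under M = [[119,91],[148,60]] in GL_2(Z/163), e_{163}(P',Q') = e_{163}(P,Q)^(119*60-91*148 mod 163).
119*60 - 91*148 = -6328; reduced mod 163: det = 29, inverse 45.
Miller loop for e_{163} over F_{56813647707301^6}: bits of 163 = 10100011; 7 double steps + 3 add steps, l/v at each.
So e_{163}(P',Q') = 32107248480821 + 40099979797969*t + 49546291947302*t^2 + 28749336450293*t^3 + 49164321576222*t^4 + 21821233265814*t^5.
(32107248480821 + 40099979797969*t + 49546291947302*t^2 + 28749336450293*t^3 + 49164321576222*t^4 + 21821233265814*t^5)^{45} mod (56813647707301,f) = 25217880274019 + 23693618696381*t + 29573103848867*t^2 + 22844595903856*t^3 + 17131191364664*t^4 + 45486235177351*t^5.

25217880274019 + 23693618696381*t + 29573103848867*t^2 + 22844595903856*t^3 + 17131191364664*t^4 + 45486235177351*t^5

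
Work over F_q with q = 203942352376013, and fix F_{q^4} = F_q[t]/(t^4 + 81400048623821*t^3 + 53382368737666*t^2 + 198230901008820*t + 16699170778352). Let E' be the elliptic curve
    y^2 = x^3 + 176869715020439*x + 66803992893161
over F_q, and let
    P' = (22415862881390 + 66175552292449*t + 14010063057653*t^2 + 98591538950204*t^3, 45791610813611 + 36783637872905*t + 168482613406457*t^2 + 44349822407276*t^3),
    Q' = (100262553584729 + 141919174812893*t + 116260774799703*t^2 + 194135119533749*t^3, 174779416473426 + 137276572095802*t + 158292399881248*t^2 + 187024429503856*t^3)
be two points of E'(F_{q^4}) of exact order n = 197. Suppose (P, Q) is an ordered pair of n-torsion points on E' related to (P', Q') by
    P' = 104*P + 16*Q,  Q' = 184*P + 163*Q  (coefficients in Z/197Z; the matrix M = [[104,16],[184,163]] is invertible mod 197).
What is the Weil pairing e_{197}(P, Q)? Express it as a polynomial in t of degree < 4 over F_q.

50320128962430 + 179032120292869*t + 127473966923731*t^2 + 200875686679986*t^3

e_{197}(aP+bQ,cP+dQ) = e_{197}(P,Q)^(ad-bc); with (a,b,c,d)=(104,16,184,163) this gives the det-197 law.
det(M) mod 197 = 21; its inverse in (Z/197)^* is 122 (check: 21*122 mod 197 = 1).
Build f_{197,P'} and f_{197,Q'} via the 8-bit ladder of 197=11000101_2; evaluate at shifted divisors; quotient in F_{203942352376013^4}.
So e_{197}(P',Q') = 116719304222983 + 84835497541198*t + 33616610722354*t^2 + 122001515963664*t^3.
e_{197}(P,Q) = (116719304222983 + 84835497541198*t + 33616610722354*t^2 + 122001515963664*t^3)^{122} = 50320128962430 + 179032120292869*t + 127473966923731*t^2 + 200875686679986*t^3.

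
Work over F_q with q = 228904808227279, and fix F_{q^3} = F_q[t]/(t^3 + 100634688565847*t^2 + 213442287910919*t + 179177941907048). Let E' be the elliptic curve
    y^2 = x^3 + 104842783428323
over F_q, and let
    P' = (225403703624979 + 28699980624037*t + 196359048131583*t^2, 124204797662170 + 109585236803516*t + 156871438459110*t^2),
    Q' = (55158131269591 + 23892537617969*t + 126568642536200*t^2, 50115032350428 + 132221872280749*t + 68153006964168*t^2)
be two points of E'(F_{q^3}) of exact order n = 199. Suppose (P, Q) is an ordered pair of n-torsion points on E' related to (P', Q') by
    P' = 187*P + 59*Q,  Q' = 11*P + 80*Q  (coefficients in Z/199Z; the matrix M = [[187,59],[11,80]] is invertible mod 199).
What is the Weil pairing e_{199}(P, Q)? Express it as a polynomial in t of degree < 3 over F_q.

80328125394869 + 25546919426708*t + 199241433145860*t^2

e_{199} is bilinear + alternating on E[199], so e_{199}(187*P + 59*Q, 11*P + 80*Q) = e_{199}(P,Q)^(187*80-59*11).
det M = 187*80 - 59*11 = 14311 = 182 (mod 199); 182^{-1} = 117 (mod 199).
Double-and-add over 11000111: 8-1 doublings, 5-1 additions; each step l_{T,T}/v_{2T} or l_{T,P'}/v at Q'+S for random S.
f_P(D_Q)/f_Q(D_P) = 155967976963658 + 181910211462710*t + 225239817170799*t^2.
Hence e(P,Q) = 80328125394869 + 25546919426708*t + 199241433145860*t^2 in F_{228904808227279^3}^*.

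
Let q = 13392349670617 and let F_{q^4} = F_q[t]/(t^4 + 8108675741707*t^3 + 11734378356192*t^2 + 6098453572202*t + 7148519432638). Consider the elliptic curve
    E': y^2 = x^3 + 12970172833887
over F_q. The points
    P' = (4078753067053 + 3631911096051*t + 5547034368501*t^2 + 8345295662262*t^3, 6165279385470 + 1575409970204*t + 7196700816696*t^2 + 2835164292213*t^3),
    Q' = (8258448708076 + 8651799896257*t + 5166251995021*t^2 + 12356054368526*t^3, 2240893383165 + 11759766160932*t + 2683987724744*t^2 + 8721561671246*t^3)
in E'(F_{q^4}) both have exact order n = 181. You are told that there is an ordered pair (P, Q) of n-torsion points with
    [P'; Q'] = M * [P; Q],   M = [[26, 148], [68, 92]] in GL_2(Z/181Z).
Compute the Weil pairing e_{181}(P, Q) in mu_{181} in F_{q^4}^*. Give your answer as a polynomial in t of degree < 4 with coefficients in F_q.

12826044054659 + 9034036944579*t + 6925530429472*t^2 + 7891342147944*t^3

The 181-Weil pairing on E[181] over F_{13392349670617} is alternating-bilinear: e_{181}(P',Q') = e_{181}(P,Q)^det(M).
So e_{181}(P,Q) = e_{181}(P',Q')^{106}, since 111*106 = 1 mod 181.
8-bit Miller (10110101) on E'/F_{13392349670617} with a'=0, b'=12970172833887: accumulate tangent/chord ratios at Q'+S and P'+S'.
The quotient is 1655911475826 + 8481238181059*t + 5183912656548*t^2 + 10852588255874*t^3.
Finally e_{181}(P,Q) = 12826044054659 + 9034036944579*t + 6925530429472*t^2 + 7891342147944*t^3.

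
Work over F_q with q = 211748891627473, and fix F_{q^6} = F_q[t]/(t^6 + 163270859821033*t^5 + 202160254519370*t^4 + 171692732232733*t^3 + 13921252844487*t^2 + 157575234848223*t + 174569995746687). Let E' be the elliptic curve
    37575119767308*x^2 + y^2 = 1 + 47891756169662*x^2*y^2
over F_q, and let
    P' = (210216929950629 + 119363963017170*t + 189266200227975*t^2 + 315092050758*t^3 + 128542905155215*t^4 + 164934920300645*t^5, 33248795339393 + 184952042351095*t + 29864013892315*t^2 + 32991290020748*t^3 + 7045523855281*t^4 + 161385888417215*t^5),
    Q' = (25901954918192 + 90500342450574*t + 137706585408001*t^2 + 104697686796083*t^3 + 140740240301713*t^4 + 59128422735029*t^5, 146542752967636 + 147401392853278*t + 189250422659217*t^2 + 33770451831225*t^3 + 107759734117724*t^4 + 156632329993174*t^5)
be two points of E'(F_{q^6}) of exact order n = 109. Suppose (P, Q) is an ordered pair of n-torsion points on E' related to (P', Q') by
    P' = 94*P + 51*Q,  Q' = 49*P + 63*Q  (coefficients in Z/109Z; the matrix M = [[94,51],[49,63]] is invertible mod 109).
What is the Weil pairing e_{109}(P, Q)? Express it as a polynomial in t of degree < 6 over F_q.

128925357226685 + 74459892364735*t + 115350799811707*t^2 + 184657829263101*t^3 + 185749261317802*t^4 + 192869137791105*t^5

Under M = [[94,51],[49,63]] in GL_2(Z/109), e_{109}(P',Q') = e_{109}(P,Q)^(94*63-51*49 mod 109).
det(M) mod 109 = 44; its inverse in (Z/109)^* is 57 (check: 44*57 mod 109 = 1).
Edwards->Montgomery: u=(1+y)/(1-y), v=u/x -> 80106841903500v^2=u^3+48021796883883u^2+u; then x_W=103295286713148u+155410407074477: y^2=x^3+65203598533106*x+202355449795975.
n = 109 = (1101101)_2 (7 bits, wt 5); accumulate f_{109,P'}(Q'+S)/f_{109,P'}(S) along the 6-step ladder.
Result: e(P',Q') = 142989799221272 + 45962415041098*t + 157410541424910*t^2 + 146224246892740*t^3 + 109288585034284*t^4 + 178967576598516*t^5.
Finally e_{109}(P,Q) = 128925357226685 + 74459892364735*t + 115350799811707*t^2 + 184657829263101*t^3 + 185749261317802*t^4 + 192869137791105*t^5.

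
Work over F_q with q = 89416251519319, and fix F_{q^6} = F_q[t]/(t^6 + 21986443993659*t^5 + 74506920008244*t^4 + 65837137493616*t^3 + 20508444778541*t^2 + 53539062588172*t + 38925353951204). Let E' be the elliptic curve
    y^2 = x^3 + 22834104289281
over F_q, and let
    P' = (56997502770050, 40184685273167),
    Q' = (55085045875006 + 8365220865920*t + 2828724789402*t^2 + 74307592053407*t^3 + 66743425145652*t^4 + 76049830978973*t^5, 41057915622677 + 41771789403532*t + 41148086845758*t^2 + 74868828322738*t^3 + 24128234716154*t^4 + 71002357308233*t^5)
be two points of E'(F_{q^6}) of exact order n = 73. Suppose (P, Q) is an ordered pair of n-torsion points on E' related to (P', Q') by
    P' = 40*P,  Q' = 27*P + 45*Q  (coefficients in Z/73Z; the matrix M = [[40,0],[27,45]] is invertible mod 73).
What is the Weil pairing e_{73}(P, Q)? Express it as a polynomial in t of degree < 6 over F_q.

27518201275270 + 66377823974612*t + 25194580315658*t^2 + 44330372239207*t^3 + 41964822969992*t^4 + 26825959384050*t^5

Alternating bilinearity on E[73] (values in mu_{73} in F_{89416251519319^6}) gives e(P',Q') = e(P,Q)^det(M).
40*45 - 0*27 = 1800; reduced mod 73: det = 48, inverse 35.
7-bit Miller (1001001) on E'/F_{89416251519319} with a'=0, b'=22834104289281: accumulate tangent/chord ratios at Q'+S and P'+S'.
So e_{73}(P',Q') = 36833595066690 + 11155802323061*t + 88669329111381*t^2 + 78212534758815*t^3 + 2918391654184*t^4 + 75668506213146*t^5.
(36833595066690 + 11155802323061*t + 88669329111381*t^2 + 78212534758815*t^3 + 2918391654184*t^4 + 75668506213146*t^5)^{35} mod (89416251519319,f) = 27518201275270 + 66377823974612*t + 25194580315658*t^2 + 44330372239207*t^3 + 41964822969992*t^4 + 26825959384050*t^5.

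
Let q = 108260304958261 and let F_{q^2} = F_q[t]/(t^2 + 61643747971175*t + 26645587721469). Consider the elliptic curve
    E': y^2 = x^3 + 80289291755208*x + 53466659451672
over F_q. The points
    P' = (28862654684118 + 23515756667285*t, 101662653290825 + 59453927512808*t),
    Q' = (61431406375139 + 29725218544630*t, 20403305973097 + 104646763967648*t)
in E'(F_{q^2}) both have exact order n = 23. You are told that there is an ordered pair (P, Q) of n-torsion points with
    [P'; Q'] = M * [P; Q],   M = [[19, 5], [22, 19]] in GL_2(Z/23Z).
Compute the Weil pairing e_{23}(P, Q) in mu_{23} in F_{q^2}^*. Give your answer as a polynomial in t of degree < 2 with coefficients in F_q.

84766029999515 + 84438736046297*t

e_{23} is bilinear + alternating on E[23], so e_{23}(19*P + 5*Q, 22*P + 19*Q) = e_{23}(P,Q)^(19*19-5*22).
Hence e(P,Q) = e(P',Q')^{11} where 11 = 21^{-1} mod 23.
Build f_{23,P'} and f_{23,Q'} via the 5-bit ladder of 23=10111_2; evaluate at shifted divisors; quotient in F_{108260304958261^2}.
The quotient is 72653006698882 + 35329617933881*t.
Raise to 11: e(P,Q) = 84766029999515 + 84438736046297*t in mu_{23}.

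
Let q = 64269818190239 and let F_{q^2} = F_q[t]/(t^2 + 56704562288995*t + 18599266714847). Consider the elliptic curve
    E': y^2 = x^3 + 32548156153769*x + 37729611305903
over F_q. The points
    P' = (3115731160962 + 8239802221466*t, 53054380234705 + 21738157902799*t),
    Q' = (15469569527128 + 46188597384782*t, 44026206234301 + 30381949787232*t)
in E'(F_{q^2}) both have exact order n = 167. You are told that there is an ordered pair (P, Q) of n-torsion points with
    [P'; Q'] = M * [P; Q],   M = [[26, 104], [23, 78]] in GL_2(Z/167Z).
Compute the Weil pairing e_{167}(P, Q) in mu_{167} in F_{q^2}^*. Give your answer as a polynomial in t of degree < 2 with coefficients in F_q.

Under M = [[26,104],[23,78]] in GL_2(Z/167), e_{167}(P',Q') = e_{167}(P,Q)^(26*78-104*23 mod 167).
So e_{167}(P,Q) = e_{167}(P',Q')^{128}, since 137*128 = 1 mod 167.
8-bit Miller (10100111) on E'/F_{64269818190239} with a'=32548156153769, b'=37729611305903: accumulate tangent/chord ratios at Q'+S and P'+S'.
Miller gives e_{167}(P',Q') = 56462842518677 + 51473258398972*t in F_{64269818190239^2}.
Raise to 128: e(P,Q) = 27234742307147 + 31426258511381*t in mu_{167}.

27234742307147 + 31426258511381*t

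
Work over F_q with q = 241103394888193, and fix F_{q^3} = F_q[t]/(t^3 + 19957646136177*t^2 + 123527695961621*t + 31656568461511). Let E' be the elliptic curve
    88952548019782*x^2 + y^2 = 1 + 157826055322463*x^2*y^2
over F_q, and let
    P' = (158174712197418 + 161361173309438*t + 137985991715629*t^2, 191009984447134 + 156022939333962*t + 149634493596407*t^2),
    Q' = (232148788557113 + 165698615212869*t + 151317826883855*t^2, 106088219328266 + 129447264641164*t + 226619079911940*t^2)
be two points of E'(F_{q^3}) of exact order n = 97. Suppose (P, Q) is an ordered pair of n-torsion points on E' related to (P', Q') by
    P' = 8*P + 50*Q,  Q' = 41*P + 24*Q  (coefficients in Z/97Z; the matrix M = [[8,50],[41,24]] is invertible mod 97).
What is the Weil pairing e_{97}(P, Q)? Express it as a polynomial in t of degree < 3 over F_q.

e_{97} is bilinear + alternating on E[97], so e_{97}(8*P + 50*Q, 41*P + 24*Q) = e_{97}(P,Q)^(8*24-50*41).
8*24 - 50*41 = -1858; reduced mod 97: det = 82, inverse 84.
Map (x,y)_Ed via u=(1+y)/(1-y), v=(1+y)/((1-y)x) to Montgomery A=172671686861589,B=89177590478453; then to (a',b')=(111707991944397,53737500303956).
7-bit Miller (1100001) on E'/F_{241103394888193} with a'=111707991944397, b'=53737500303956: accumulate tangent/chord ratios at Q'+S and P'+S'.
e_{97}(P',Q') = 34606929503445 + 208637402095467*t + 57257260490400*t^2.
(34606929503445 + 208637402095467*t + 57257260490400*t^2)^{84} mod (241103394888193,f) = 28630284507442 + 232940556751445*t + 77196648858721*t^2.

28630284507442 + 232940556751445*t + 77196648858721*t^2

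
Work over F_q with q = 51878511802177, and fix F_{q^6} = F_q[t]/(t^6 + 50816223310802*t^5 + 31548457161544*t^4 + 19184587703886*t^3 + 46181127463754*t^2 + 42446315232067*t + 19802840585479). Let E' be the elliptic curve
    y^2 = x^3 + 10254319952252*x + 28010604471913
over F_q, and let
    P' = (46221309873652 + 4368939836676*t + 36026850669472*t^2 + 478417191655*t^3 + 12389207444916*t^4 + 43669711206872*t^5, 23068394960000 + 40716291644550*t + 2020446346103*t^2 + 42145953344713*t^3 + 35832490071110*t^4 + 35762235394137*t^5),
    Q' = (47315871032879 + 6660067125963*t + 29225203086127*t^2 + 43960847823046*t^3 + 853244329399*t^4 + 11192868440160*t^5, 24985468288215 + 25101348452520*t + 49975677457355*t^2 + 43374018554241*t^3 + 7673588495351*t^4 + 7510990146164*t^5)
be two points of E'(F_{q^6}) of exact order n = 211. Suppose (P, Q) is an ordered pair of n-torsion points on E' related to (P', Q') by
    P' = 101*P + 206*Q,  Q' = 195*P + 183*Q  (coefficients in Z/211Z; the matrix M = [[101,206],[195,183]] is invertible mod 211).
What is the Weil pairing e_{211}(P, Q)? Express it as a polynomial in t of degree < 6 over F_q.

The 211-Weil pairing on E[211] over F_{51878511802177} is alternating-bilinear: e_{211}(P',Q') = e_{211}(P,Q)^det(M).
det M = 101*183 - 206*195 = -21687 = 46 (mod 211); 46^{-1} = 78 (mod 211).
Build f_{211,P'} and f_{211,Q'} via the 8-bit ladder of 211=11010011_2; evaluate at shifted divisors; quotient in F_{51878511802177^6}.
The quotient is 45687381832223 + 25304988884692*t + 47552161852305*t^2 + 45875654886180*t^3 + 21364140453806*t^4 + 10966494180183*t^5.
Hence e(P,Q) = 48990235308103 + 17685479257712*t + 15277808989865*t^2 + 1903152016180*t^3 + 18582274660438*t^4 + 49933274220253*t^5 in F_{51878511802177^6}^*.

48990235308103 + 17685479257712*t + 15277808989865*t^2 + 1903152016180*t^3 + 18582274660438*t^4 + 49933274220253*t^5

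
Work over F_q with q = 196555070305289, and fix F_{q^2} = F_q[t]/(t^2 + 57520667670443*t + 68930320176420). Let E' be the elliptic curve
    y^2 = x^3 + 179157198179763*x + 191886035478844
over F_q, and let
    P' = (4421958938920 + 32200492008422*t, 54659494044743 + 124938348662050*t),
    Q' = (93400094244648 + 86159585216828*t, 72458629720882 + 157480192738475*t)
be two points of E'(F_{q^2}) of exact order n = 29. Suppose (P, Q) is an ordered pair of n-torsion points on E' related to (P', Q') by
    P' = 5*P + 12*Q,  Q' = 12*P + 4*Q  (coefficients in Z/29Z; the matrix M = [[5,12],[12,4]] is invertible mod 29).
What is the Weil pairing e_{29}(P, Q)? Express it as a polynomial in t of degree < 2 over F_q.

16293036697960 + 71307289979201*t

The 29-Weil pairing on E[29] over F_{196555070305289} is alternating-bilinear: e_{29}(P',Q') = e_{29}(P,Q)^det(M).
Hence e(P,Q) = e(P',Q')^{18} where 18 = 21^{-1} mod 29.
Miller loop for e_{29} over F_{196555070305289^2}: bits of 29 = 11101; 4 double steps + 3 add steps, l/v at each.
e_{29}(P',Q') = 54100345191008 + 140505535406614*t.
Raise to 18: e(P,Q) = 16293036697960 + 71307289979201*t in mu_{29}.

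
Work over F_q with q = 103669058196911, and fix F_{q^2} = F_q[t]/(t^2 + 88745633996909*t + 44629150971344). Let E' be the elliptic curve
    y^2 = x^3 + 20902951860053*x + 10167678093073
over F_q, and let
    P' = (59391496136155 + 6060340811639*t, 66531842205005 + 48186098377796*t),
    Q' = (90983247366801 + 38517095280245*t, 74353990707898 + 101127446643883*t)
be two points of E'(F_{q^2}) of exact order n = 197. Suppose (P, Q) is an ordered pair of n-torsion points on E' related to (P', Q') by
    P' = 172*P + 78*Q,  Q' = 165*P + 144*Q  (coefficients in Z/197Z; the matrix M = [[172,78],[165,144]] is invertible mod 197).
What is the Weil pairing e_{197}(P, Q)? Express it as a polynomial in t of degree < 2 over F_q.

Alternating bilinearity on E[197] (values in mu_{197} in F_{103669058196911^2}) gives e(P',Q') = e(P,Q)^det(M).
So e_{197}(P,Q) = e_{197}(P',Q')^{48}, since 78*48 = 1 mod 197.
n = 197 = (11000101)_2 (8 bits, wt 4); accumulate f_{197,P'}(Q'+S)/f_{197,P'}(S) along the 7-step ladder.
e_{197}(P',Q') = 66201271481785 + 55342462321007*t.
Finally e_{197}(P,Q) = 56422149165823 + 43384638227572*t.

56422149165823 + 43384638227572*t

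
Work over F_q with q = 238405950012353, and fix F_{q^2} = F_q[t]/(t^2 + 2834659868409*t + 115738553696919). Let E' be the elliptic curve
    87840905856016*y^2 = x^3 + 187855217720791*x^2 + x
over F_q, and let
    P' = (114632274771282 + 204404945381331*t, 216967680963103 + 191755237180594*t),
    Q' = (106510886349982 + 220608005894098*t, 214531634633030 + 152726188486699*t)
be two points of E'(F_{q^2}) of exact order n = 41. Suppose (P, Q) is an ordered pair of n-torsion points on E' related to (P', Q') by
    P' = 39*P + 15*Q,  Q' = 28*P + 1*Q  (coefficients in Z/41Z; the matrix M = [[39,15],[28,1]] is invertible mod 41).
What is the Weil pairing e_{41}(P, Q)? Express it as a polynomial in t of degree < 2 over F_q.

197755575009125 + 195103166281514*t

e_{41}(aP+bQ,cP+dQ) = e_{41}(P,Q)^(ad-bc); with (a,b,c,d)=(39,15,28,1) this gives the det-41 law.
Hence e(P,Q) = e(P',Q')^{17} where 17 = 29^{-1} mod 41.
Undo Montgomery via alpha=57004452149807, beta=58928489286801: (a',b')=(181561591786467,113442240456404) over F_{238405950012353}.
6-bit Miller (101001) on E'/F_{238405950012353} with a'=181561591786467, b'=113442240456404: accumulate tangent/chord ratios at Q'+S and P'+S'.
The quotient is 167471759239132 + 213514633049343*t.
Finally e_{41}(P,Q) = 197755575009125 + 195103166281514*t.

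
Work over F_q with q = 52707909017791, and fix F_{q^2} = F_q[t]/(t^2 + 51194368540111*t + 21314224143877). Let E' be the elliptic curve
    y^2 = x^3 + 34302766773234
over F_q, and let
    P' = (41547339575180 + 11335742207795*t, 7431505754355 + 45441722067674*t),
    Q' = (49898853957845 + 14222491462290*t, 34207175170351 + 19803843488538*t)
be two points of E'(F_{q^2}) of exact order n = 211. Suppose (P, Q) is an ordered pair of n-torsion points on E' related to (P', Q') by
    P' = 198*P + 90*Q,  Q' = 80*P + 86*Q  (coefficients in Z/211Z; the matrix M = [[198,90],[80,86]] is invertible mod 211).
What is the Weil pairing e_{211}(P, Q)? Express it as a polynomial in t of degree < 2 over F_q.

e_{211} is bilinear + alternating on E[211], so e_{211}(198*P + 90*Q, 80*P + 86*Q) = e_{211}(P,Q)^(198*86-90*80).
Inverting 122 mod 211: 64. Thus e_{211}(P,Q) = e(P',Q')^{64}.
8-bit Miller (11010011) on E'/F_{52707909017791} with a'=0, b'=34302766773234: accumulate tangent/chord ratios at Q'+S and P'+S'.
The quotient is 31002649197490 + 28372861214705*t.
Thus e_{211}(P,Q) = 42726589212709 + 51844417022041*t.

42726589212709 + 51844417022041*t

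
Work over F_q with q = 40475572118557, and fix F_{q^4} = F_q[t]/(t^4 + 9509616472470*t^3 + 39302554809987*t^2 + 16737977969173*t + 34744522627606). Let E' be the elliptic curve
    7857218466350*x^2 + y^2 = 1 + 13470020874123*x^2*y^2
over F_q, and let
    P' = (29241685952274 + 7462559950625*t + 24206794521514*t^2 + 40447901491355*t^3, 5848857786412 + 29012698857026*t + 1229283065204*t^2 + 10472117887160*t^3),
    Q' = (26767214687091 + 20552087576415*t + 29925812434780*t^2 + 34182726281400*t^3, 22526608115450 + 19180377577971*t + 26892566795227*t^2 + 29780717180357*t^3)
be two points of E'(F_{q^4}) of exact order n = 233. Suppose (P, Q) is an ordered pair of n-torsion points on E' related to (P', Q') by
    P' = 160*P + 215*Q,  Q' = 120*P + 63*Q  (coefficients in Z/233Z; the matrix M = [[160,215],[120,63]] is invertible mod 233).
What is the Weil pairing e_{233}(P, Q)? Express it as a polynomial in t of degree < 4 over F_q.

4660051033924 + 26162559831302*t + 17631849089717*t^2 + 38908280540710*t^3

Alternating bilinearity on E[233] (values in mu_{233} in F_{40475572118557^4}) gives e(P',Q') = e(P,Q)^det(M).
So e_{233}(P,Q) = e_{233}(P',Q')^{171}, since 124*171 = 1 mod 233.
Map (x,y)_Ed via u=(1+y)/(1-y), v=(1+y)/((1-y)x) to Montgomery A=18497403417768,B=13337206548682; then to (a',b')=(26761547528675,5883247990966).
Miller loop for e_{233} over F_{40475572118557^4}: bits of 233 = 11101001; 7 double steps + 4 add steps, l/v at each.
So e_{233}(P',Q') = 21975581567890 + 33674968492584*t + 3723562206598*t^2 + 19323897936760*t^3.
(21975581567890 + 33674968492584*t + 3723562206598*t^2 + 19323897936760*t^3)^{171} mod (40475572118557,f) = 4660051033924 + 26162559831302*t + 17631849089717*t^2 + 38908280540710*t^3.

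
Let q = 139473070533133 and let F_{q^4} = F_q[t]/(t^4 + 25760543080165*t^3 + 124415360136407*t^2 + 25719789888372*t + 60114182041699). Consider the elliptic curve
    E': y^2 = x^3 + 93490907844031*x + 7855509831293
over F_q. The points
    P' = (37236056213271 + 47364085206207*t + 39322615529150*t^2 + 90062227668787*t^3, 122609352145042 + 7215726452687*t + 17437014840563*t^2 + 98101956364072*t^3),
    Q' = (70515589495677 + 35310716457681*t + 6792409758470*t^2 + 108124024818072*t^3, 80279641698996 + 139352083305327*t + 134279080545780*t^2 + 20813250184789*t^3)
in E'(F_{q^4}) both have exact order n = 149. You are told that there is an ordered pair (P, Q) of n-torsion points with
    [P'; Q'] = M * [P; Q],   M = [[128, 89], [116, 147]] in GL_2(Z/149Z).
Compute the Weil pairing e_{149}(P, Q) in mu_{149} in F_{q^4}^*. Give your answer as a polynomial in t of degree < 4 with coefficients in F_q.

Under M = [[128,89],[116,147]] in GL_2(Z/149), e_{149}(P',Q') = e_{149}(P,Q)^(128*147-89*116 mod 149).
Inverting 148 mod 149: 148. Thus e_{149}(P,Q) = e(P',Q')^{148}.
n = 149 = (10010101)_2 (8 bits, wt 4); accumulate f_{149,P'}(Q'+S)/f_{149,P'}(S) along the 7-step ladder.
So e_{149}(P',Q') = 116380974983476 + 133455324013237*t + 40133504142782*t^2 + 9677762166672*t^3.
Thus e_{149}(P,Q) = 78359272667008 + 22412663024138*t + 34477393561051*t^2 + 45960253576790*t^3.

78359272667008 + 22412663024138*t + 34477393561051*t^2 + 45960253576790*t^3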